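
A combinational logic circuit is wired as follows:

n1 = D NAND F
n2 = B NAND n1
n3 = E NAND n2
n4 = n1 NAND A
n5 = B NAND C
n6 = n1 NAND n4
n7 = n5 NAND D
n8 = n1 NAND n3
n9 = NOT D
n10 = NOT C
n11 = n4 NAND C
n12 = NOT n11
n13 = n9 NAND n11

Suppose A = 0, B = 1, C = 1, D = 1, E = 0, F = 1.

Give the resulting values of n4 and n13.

n4 = 1, n13 = 1

n1 = D NAND F = 1 NAND 1 = 0
n4 = n1 NAND A = 0 NAND 0 = 1
n9 = NOT D = NOT 1 = 0
n11 = n4 NAND C = 1 NAND 1 = 0
n13 = n9 NAND n11 = 0 NAND 0 = 1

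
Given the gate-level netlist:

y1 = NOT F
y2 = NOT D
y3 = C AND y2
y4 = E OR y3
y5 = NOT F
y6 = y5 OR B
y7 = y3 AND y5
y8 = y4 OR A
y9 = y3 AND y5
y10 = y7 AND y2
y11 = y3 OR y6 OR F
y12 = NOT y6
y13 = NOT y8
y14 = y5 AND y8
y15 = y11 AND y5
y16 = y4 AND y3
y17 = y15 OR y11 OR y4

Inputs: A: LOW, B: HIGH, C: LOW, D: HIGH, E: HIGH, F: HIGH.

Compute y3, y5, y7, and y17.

y3 = LOW  y5 = LOW  y7 = LOW  y17 = HIGH

y2 = NOT D = NOT HIGH = LOW
y3 = C AND y2 = LOW AND LOW = LOW
y4 = E OR y3 = HIGH OR LOW = HIGH
y5 = NOT F = NOT HIGH = LOW
y6 = y5 OR B = LOW OR HIGH = HIGH
y7 = y3 AND y5 = LOW AND LOW = LOW
y11 = y3 OR y6 OR F = LOW OR HIGH OR HIGH = HIGH
y15 = y11 AND y5 = HIGH AND LOW = LOW
y17 = y15 OR y11 OR y4 = LOW OR HIGH OR HIGH = HIGH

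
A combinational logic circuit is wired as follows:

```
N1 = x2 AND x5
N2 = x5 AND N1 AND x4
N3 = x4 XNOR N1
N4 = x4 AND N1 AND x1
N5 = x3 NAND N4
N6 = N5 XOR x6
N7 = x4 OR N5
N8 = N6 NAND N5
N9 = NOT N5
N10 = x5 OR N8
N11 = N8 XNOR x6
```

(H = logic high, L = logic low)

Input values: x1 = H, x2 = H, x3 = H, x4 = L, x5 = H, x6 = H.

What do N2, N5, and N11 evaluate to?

N2 = L, N5 = H, N11 = H

N1 = x2 AND x5 = H AND H = H
N2 = x5 AND N1 AND x4 = H AND H AND L = L
N4 = x4 AND N1 AND x1 = L AND H AND H = L
N5 = x3 NAND N4 = H NAND L = H
N6 = N5 XOR x6 = H XOR H = L
N8 = N6 NAND N5 = L NAND H = H
N11 = N8 XNOR x6 = H XNOR H = H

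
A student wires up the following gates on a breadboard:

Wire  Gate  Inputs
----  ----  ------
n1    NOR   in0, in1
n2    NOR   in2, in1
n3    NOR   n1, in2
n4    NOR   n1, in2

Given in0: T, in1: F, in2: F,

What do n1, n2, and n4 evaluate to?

n1 = F; n2 = T; n4 = T

n1 = in0 NOR in1 = T NOR F = F
n2 = in2 NOR in1 = F NOR F = T
n4 = n1 NOR in2 = F NOR F = T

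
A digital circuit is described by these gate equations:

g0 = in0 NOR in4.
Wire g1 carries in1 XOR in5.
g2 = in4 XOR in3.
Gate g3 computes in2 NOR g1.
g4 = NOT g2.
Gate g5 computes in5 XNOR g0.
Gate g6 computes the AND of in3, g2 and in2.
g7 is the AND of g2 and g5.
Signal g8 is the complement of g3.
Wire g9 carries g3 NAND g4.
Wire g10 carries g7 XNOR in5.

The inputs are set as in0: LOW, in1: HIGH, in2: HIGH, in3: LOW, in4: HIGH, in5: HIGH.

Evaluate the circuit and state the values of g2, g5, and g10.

g2 = HIGH  g5 = LOW  g10 = LOW

g0 = in0 NOR in4 = LOW NOR HIGH = LOW
g2 = in4 XOR in3 = HIGH XOR LOW = HIGH
g5 = in5 XNOR g0 = HIGH XNOR LOW = LOW
g7 = g2 AND g5 = HIGH AND LOW = LOW
g10 = g7 XNOR in5 = LOW XNOR HIGH = LOW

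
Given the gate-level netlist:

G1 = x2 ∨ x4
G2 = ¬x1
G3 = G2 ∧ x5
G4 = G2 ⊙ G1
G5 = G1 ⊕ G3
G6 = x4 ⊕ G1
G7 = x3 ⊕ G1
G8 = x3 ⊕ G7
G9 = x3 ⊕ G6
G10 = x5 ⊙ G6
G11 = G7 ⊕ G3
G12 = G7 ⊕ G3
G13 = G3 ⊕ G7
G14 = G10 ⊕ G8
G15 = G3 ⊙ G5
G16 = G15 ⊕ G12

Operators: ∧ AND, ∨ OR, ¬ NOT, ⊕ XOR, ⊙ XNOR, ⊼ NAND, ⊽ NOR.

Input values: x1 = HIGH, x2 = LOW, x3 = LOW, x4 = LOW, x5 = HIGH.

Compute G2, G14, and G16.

G1 = x2 OR x4 = LOW OR LOW = LOW
G2 = NOT x1 = NOT HIGH = LOW
G3 = G2 AND x5 = LOW AND HIGH = LOW
G5 = G1 XOR G3 = LOW XOR LOW = LOW
G6 = x4 XOR G1 = LOW XOR LOW = LOW
G7 = x3 XOR G1 = LOW XOR LOW = LOW
G8 = x3 XOR G7 = LOW XOR LOW = LOW
G10 = x5 XNOR G6 = HIGH XNOR LOW = LOW
G12 = G7 XOR G3 = LOW XOR LOW = LOW
G14 = G10 XOR G8 = LOW XOR LOW = LOW
G15 = G3 XNOR G5 = LOW XNOR LOW = HIGH
G16 = G15 XOR G12 = HIGH XOR LOW = HIGH

G2 = LOW, G14 = LOW, G16 = HIGH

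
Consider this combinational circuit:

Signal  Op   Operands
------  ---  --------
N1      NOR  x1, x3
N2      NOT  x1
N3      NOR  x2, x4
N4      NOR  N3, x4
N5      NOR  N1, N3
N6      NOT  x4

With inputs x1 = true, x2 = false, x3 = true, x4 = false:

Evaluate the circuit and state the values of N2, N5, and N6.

N2 = false  N5 = false  N6 = true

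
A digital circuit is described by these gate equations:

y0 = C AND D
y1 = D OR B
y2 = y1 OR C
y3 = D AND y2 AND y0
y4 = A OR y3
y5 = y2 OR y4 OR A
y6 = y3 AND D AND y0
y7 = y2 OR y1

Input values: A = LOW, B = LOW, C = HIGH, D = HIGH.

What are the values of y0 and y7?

y0 = HIGH; y7 = HIGH

y0 = C AND D = HIGH AND HIGH = HIGH
y1 = D OR B = HIGH OR LOW = HIGH
y2 = y1 OR C = HIGH OR HIGH = HIGH
y7 = y2 OR y1 = HIGH OR HIGH = HIGH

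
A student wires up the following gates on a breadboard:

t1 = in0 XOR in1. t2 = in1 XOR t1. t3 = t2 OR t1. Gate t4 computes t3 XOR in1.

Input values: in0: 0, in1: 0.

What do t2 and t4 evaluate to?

t1 = in0 XOR in1 = 0 XOR 0 = 0
t2 = in1 XOR t1 = 0 XOR 0 = 0
t3 = t2 OR t1 = 0 OR 0 = 0
t4 = t3 XOR in1 = 0 XOR 0 = 0

t2 = 0  t4 = 0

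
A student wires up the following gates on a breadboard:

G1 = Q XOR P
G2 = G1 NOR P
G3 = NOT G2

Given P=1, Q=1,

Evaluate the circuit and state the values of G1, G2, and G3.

G1 = 0  G2 = 0  G3 = 1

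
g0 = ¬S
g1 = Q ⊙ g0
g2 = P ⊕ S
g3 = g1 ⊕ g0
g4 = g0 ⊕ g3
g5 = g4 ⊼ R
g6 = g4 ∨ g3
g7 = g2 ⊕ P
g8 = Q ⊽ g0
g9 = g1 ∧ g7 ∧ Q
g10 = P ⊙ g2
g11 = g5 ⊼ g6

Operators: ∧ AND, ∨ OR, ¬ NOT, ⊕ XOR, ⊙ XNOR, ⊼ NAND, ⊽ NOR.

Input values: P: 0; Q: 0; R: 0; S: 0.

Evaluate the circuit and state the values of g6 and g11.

g6 = 1  g11 = 0

g0 = NOT S = NOT 0 = 1
g1 = Q XNOR g0 = 0 XNOR 1 = 0
g3 = g1 XOR g0 = 0 XOR 1 = 1
g4 = g0 XOR g3 = 1 XOR 1 = 0
g5 = g4 NAND R = 0 NAND 0 = 1
g6 = g4 OR g3 = 0 OR 1 = 1
g11 = g5 NAND g6 = 1 NAND 1 = 0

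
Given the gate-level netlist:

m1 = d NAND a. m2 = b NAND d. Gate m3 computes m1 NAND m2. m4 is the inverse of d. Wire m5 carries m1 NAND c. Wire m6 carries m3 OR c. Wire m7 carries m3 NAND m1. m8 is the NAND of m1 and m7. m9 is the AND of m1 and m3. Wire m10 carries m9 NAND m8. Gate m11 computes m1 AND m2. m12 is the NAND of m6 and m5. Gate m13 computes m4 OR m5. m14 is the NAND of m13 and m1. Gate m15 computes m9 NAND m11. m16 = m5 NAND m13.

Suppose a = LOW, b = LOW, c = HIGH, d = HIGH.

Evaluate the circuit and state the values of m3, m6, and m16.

m3 = LOW; m6 = HIGH; m16 = HIGH

m1 = d NAND a = HIGH NAND LOW = HIGH
m2 = b NAND d = LOW NAND HIGH = HIGH
m3 = m1 NAND m2 = HIGH NAND HIGH = LOW
m4 = NOT d = NOT HIGH = LOW
m5 = m1 NAND c = HIGH NAND HIGH = LOW
m6 = m3 OR c = LOW OR HIGH = HIGH
m13 = m4 OR m5 = LOW OR LOW = LOW
m16 = m5 NAND m13 = LOW NAND LOW = HIGH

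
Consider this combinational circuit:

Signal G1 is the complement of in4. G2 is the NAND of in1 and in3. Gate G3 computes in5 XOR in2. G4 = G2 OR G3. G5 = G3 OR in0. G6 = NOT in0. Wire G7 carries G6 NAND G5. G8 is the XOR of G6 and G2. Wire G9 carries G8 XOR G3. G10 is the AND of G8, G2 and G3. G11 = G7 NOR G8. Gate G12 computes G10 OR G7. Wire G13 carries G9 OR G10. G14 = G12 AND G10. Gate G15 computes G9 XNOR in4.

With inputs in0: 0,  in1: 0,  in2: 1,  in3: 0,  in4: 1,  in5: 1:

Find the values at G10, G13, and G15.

G10 = 0; G13 = 0; G15 = 0

G2 = in1 NAND in3 = 0 NAND 0 = 1
G3 = in5 XOR in2 = 1 XOR 1 = 0
G6 = NOT in0 = NOT 0 = 1
G8 = G6 XOR G2 = 1 XOR 1 = 0
G9 = G8 XOR G3 = 0 XOR 0 = 0
G10 = G8 AND G2 AND G3 = 0 AND 1 AND 0 = 0
G13 = G9 OR G10 = 0 OR 0 = 0
G15 = G9 XNOR in4 = 0 XNOR 1 = 0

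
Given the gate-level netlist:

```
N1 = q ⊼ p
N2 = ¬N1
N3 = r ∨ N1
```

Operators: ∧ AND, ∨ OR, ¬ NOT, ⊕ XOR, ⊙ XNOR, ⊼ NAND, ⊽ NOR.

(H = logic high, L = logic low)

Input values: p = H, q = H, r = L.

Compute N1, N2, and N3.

N1 = L  N2 = H  N3 = L

N1 = q NAND p = H NAND H = L
N2 = NOT N1 = NOT L = H
N3 = r OR N1 = L OR L = L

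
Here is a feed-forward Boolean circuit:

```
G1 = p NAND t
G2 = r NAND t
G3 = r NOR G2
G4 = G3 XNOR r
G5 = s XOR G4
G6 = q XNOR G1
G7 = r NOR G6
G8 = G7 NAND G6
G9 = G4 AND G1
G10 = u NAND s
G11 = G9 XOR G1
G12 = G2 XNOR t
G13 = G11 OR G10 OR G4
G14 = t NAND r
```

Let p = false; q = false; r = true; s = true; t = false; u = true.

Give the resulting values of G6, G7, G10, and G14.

G6 = false  G7 = false  G10 = false  G14 = true

G1 = p NAND t = false NAND false = true
G6 = q XNOR G1 = false XNOR true = false
G7 = r NOR G6 = true NOR false = false
G10 = u NAND s = true NAND true = false
G14 = t NAND r = false NAND true = true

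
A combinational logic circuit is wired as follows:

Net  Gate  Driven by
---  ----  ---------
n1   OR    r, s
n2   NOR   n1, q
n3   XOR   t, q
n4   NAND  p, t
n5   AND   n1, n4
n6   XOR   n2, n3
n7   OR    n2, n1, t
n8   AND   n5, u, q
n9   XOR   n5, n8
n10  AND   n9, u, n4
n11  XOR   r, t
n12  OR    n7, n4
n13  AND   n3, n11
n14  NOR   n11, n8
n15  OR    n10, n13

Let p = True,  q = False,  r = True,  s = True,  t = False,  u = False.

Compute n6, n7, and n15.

n6 = False  n7 = True  n15 = False

n1 = r OR s = True OR True = True
n2 = n1 NOR q = True NOR False = False
n3 = t XOR q = False XOR False = False
n4 = p NAND t = True NAND False = True
n5 = n1 AND n4 = True AND True = True
n6 = n2 XOR n3 = False XOR False = False
n7 = n2 OR n1 OR t = False OR True OR False = True
n8 = n5 AND u AND q = True AND False AND False = False
n9 = n5 XOR n8 = True XOR False = True
n10 = n9 AND u AND n4 = True AND False AND True = False
n11 = r XOR t = True XOR False = True
n13 = n3 AND n11 = False AND True = False
n15 = n10 OR n13 = False OR False = False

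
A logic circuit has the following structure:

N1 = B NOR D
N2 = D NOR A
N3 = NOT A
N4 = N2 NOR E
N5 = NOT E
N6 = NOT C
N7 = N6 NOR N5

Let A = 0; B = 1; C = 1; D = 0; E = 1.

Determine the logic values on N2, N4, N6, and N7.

N2 = 1, N4 = 0, N6 = 0, N7 = 1

N2 = D NOR A = 0 NOR 0 = 1
N4 = N2 NOR E = 1 NOR 1 = 0
N5 = NOT E = NOT 1 = 0
N6 = NOT C = NOT 1 = 0
N7 = N6 NOR N5 = 0 NOR 0 = 1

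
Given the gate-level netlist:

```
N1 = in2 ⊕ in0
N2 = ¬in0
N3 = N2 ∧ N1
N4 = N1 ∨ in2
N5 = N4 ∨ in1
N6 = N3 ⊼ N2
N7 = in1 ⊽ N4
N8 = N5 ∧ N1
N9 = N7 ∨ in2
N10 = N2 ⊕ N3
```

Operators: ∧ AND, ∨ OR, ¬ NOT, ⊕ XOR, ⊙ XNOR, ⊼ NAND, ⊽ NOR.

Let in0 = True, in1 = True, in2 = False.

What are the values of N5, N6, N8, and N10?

N5 = True; N6 = True; N8 = True; N10 = False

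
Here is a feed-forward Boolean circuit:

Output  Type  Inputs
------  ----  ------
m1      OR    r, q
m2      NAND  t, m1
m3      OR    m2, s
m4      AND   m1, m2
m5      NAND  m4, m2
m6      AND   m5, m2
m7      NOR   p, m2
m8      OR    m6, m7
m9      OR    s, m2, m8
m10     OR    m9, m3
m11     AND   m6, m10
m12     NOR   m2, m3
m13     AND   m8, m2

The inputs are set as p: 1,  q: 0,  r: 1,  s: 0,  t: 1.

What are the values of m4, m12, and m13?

m1 = r OR q = 1 OR 0 = 1
m2 = t NAND m1 = 1 NAND 1 = 0
m3 = m2 OR s = 0 OR 0 = 0
m4 = m1 AND m2 = 1 AND 0 = 0
m5 = m4 NAND m2 = 0 NAND 0 = 1
m6 = m5 AND m2 = 1 AND 0 = 0
m7 = p NOR m2 = 1 NOR 0 = 0
m8 = m6 OR m7 = 0 OR 0 = 0
m12 = m2 NOR m3 = 0 NOR 0 = 1
m13 = m8 AND m2 = 0 AND 0 = 0

m4 = 0, m12 = 1, m13 = 0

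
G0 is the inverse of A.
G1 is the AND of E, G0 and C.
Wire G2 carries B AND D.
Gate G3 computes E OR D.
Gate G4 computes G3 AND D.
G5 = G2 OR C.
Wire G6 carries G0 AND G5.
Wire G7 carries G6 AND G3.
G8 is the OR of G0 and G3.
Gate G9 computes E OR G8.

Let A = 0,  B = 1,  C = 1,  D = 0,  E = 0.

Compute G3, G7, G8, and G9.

G3 = 0  G7 = 0  G8 = 1  G9 = 1

G0 = NOT A = NOT 0 = 1
G2 = B AND D = 1 AND 0 = 0
G3 = E OR D = 0 OR 0 = 0
G5 = G2 OR C = 0 OR 1 = 1
G6 = G0 AND G5 = 1 AND 1 = 1
G7 = G6 AND G3 = 1 AND 0 = 0
G8 = G0 OR G3 = 1 OR 0 = 1
G9 = E OR G8 = 0 OR 1 = 1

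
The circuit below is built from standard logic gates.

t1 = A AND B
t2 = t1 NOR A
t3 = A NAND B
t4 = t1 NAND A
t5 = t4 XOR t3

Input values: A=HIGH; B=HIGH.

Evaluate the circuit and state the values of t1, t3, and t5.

t1 = A AND B = HIGH AND HIGH = HIGH
t3 = A NAND B = HIGH NAND HIGH = LOW
t4 = t1 NAND A = HIGH NAND HIGH = LOW
t5 = t4 XOR t3 = LOW XOR LOW = LOW

t1 = HIGH, t3 = LOW, t5 = LOW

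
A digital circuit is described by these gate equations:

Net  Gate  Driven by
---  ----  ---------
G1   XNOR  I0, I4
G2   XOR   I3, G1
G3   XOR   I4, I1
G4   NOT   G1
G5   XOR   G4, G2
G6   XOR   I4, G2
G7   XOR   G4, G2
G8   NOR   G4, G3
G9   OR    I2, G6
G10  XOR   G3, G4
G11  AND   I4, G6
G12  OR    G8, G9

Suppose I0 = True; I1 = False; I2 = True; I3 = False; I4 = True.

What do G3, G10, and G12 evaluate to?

G1 = I0 XNOR I4 = True XNOR True = True
G2 = I3 XOR G1 = False XOR True = True
G3 = I4 XOR I1 = True XOR False = True
G4 = NOT G1 = NOT True = False
G6 = I4 XOR G2 = True XOR True = False
G8 = G4 NOR G3 = False NOR True = False
G9 = I2 OR G6 = True OR False = True
G10 = G3 XOR G4 = True XOR False = True
G12 = G8 OR G9 = False OR True = True

G3 = True, G10 = True, G12 = True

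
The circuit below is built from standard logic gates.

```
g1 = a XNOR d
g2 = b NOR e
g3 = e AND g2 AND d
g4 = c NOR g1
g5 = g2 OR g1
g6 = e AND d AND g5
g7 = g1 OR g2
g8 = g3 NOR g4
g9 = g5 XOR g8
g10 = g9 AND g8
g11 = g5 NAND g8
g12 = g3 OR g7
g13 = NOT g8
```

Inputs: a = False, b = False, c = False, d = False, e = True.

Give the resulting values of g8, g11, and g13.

g8 = True, g11 = False, g13 = False

g1 = a XNOR d = False XNOR False = True
g2 = b NOR e = False NOR True = False
g3 = e AND g2 AND d = True AND False AND False = False
g4 = c NOR g1 = False NOR True = False
g5 = g2 OR g1 = False OR True = True
g8 = g3 NOR g4 = False NOR False = True
g11 = g5 NAND g8 = True NAND True = False
g13 = NOT g8 = NOT True = False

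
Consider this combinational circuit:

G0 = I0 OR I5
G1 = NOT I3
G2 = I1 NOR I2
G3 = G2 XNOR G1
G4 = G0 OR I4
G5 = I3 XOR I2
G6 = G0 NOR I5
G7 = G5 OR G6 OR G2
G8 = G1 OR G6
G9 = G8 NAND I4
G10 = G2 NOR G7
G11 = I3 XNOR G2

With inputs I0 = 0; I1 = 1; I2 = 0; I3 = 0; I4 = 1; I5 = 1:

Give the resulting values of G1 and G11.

G1 = 1, G11 = 1

G1 = NOT I3 = NOT 0 = 1
G2 = I1 NOR I2 = 1 NOR 0 = 0
G11 = I3 XNOR G2 = 0 XNOR 0 = 1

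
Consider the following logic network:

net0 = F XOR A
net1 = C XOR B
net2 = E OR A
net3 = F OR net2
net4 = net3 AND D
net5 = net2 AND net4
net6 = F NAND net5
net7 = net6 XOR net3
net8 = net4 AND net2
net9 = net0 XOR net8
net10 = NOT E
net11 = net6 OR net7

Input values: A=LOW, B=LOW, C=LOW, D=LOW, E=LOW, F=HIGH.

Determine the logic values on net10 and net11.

net10 = HIGH, net11 = HIGH

net2 = E OR A = LOW OR LOW = LOW
net3 = F OR net2 = HIGH OR LOW = HIGH
net4 = net3 AND D = HIGH AND LOW = LOW
net5 = net2 AND net4 = LOW AND LOW = LOW
net6 = F NAND net5 = HIGH NAND LOW = HIGH
net7 = net6 XOR net3 = HIGH XOR HIGH = LOW
net10 = NOT E = NOT LOW = HIGH
net11 = net6 OR net7 = HIGH OR LOW = HIGH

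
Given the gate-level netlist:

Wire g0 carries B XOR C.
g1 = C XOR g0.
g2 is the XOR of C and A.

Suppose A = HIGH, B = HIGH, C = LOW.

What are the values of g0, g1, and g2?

g0 = B XOR C = HIGH XOR LOW = HIGH
g1 = C XOR g0 = LOW XOR HIGH = HIGH
g2 = C XOR A = LOW XOR HIGH = HIGH

g0 = HIGH; g1 = HIGH; g2 = HIGH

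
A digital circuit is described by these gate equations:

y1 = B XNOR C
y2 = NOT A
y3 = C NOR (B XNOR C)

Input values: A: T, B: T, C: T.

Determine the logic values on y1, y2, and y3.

y1 = T; y2 = F; y3 = F

y1 = T XNOR T = T
y2 = NOT T = F
y3 = T NOR (T XNOR T) = F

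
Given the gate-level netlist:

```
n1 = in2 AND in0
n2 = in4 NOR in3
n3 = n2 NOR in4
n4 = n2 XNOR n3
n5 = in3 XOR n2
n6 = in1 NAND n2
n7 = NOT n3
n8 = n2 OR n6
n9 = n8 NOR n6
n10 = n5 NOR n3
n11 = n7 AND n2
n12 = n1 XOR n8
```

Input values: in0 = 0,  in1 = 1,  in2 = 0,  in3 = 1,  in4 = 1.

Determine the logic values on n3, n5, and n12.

n3 = 0; n5 = 1; n12 = 1

n1 = in2 AND in0 = 0 AND 0 = 0
n2 = in4 NOR in3 = 1 NOR 1 = 0
n3 = n2 NOR in4 = 0 NOR 1 = 0
n5 = in3 XOR n2 = 1 XOR 0 = 1
n6 = in1 NAND n2 = 1 NAND 0 = 1
n8 = n2 OR n6 = 0 OR 1 = 1
n12 = n1 XOR n8 = 0 XOR 1 = 1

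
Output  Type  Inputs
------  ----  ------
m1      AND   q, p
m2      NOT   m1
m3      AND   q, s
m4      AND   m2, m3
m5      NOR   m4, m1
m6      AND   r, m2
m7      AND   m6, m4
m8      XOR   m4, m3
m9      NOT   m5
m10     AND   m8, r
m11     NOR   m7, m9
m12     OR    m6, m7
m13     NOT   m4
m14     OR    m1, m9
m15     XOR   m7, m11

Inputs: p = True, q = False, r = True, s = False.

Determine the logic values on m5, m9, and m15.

m5 = True, m9 = False, m15 = True

m1 = q AND p = False AND True = False
m2 = NOT m1 = NOT False = True
m3 = q AND s = False AND False = False
m4 = m2 AND m3 = True AND False = False
m5 = m4 NOR m1 = False NOR False = True
m6 = r AND m2 = True AND True = True
m7 = m6 AND m4 = True AND False = False
m9 = NOT m5 = NOT True = False
m11 = m7 NOR m9 = False NOR False = True
m15 = m7 XOR m11 = False XOR True = True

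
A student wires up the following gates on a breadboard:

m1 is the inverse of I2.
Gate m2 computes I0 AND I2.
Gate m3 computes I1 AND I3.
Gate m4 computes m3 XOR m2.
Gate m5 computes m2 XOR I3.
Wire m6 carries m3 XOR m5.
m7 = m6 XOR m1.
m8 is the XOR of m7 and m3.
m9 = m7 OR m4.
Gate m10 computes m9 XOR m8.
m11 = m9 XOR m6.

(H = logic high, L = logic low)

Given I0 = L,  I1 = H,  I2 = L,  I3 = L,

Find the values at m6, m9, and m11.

m6 = L  m9 = H  m11 = H

m1 = NOT I2 = NOT L = H
m2 = I0 AND I2 = L AND L = L
m3 = I1 AND I3 = H AND L = L
m4 = m3 XOR m2 = L XOR L = L
m5 = m2 XOR I3 = L XOR L = L
m6 = m3 XOR m5 = L XOR L = L
m7 = m6 XOR m1 = L XOR H = H
m9 = m7 OR m4 = H OR L = H
m11 = m9 XOR m6 = H XOR L = H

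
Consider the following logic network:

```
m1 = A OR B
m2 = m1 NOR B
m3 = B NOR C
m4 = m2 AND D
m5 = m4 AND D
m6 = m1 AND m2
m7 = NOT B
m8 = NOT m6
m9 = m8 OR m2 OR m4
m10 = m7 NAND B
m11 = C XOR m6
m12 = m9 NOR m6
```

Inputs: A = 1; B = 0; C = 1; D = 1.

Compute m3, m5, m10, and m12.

m3 = 0, m5 = 0, m10 = 1, m12 = 0

m1 = A OR B = 1 OR 0 = 1
m2 = m1 NOR B = 1 NOR 0 = 0
m3 = B NOR C = 0 NOR 1 = 0
m4 = m2 AND D = 0 AND 1 = 0
m5 = m4 AND D = 0 AND 1 = 0
m6 = m1 AND m2 = 1 AND 0 = 0
m7 = NOT B = NOT 0 = 1
m8 = NOT m6 = NOT 0 = 1
m9 = m8 OR m2 OR m4 = 1 OR 0 OR 0 = 1
m10 = m7 NAND B = 1 NAND 0 = 1
m12 = m9 NOR m6 = 1 NOR 0 = 0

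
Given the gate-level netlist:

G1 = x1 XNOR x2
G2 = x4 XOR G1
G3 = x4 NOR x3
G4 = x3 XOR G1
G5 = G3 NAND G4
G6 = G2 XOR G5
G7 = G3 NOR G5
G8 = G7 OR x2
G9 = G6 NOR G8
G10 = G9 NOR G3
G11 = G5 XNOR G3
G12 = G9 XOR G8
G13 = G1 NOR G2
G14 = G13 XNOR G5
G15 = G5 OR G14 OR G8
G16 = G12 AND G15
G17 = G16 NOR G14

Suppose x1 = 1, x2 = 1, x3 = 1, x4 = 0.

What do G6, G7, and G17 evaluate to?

G6 = 0; G7 = 0; G17 = 0

G1 = x1 XNOR x2 = 1 XNOR 1 = 1
G2 = x4 XOR G1 = 0 XOR 1 = 1
G3 = x4 NOR x3 = 0 NOR 1 = 0
G4 = x3 XOR G1 = 1 XOR 1 = 0
G5 = G3 NAND G4 = 0 NAND 0 = 1
G6 = G2 XOR G5 = 1 XOR 1 = 0
G7 = G3 NOR G5 = 0 NOR 1 = 0
G8 = G7 OR x2 = 0 OR 1 = 1
G9 = G6 NOR G8 = 0 NOR 1 = 0
G12 = G9 XOR G8 = 0 XOR 1 = 1
G13 = G1 NOR G2 = 1 NOR 1 = 0
G14 = G13 XNOR G5 = 0 XNOR 1 = 0
G15 = G5 OR G14 OR G8 = 1 OR 0 OR 1 = 1
G16 = G12 AND G15 = 1 AND 1 = 1
G17 = G16 NOR G14 = 1 NOR 0 = 0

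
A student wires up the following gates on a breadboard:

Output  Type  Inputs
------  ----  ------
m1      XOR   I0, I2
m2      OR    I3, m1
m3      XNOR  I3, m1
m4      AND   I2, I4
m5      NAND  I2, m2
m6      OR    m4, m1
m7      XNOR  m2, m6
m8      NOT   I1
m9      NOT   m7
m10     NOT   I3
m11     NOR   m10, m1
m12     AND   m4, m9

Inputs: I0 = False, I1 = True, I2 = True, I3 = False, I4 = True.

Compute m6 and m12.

m1 = I0 XOR I2 = False XOR True = True
m2 = I3 OR m1 = False OR True = True
m4 = I2 AND I4 = True AND True = True
m6 = m4 OR m1 = True OR True = True
m7 = m2 XNOR m6 = True XNOR True = True
m9 = NOT m7 = NOT True = False
m12 = m4 AND m9 = True AND False = False

m6 = True  m12 = False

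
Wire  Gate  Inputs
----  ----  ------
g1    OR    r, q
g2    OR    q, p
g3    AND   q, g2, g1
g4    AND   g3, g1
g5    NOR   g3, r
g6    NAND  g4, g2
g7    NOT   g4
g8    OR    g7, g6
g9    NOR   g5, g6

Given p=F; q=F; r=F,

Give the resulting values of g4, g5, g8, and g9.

g4 = F, g5 = T, g8 = T, g9 = F

g1 = r OR q = F OR F = F
g2 = q OR p = F OR F = F
g3 = q AND g2 AND g1 = F AND F AND F = F
g4 = g3 AND g1 = F AND F = F
g5 = g3 NOR r = F NOR F = T
g6 = g4 NAND g2 = F NAND F = T
g7 = NOT g4 = NOT F = T
g8 = g7 OR g6 = T OR T = T
g9 = g5 NOR g6 = T NOR T = F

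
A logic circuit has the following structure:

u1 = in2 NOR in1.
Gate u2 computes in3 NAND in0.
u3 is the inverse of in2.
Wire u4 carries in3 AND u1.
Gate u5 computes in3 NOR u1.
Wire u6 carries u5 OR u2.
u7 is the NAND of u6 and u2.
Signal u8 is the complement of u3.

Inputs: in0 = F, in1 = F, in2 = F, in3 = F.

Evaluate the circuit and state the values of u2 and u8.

u2 = T  u8 = F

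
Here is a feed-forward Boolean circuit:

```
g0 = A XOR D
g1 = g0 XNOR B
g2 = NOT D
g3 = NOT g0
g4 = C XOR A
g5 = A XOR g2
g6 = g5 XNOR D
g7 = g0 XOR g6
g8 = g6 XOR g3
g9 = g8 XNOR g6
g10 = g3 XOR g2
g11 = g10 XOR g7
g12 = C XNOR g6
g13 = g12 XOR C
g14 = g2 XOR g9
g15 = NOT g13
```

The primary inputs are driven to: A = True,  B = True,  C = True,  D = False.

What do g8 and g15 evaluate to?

g8 = True, g15 = True

g0 = A XOR D = True XOR False = True
g2 = NOT D = NOT False = True
g3 = NOT g0 = NOT True = False
g5 = A XOR g2 = True XOR True = False
g6 = g5 XNOR D = False XNOR False = True
g8 = g6 XOR g3 = True XOR False = True
g12 = C XNOR g6 = True XNOR True = True
g13 = g12 XOR C = True XOR True = False
g15 = NOT g13 = NOT False = True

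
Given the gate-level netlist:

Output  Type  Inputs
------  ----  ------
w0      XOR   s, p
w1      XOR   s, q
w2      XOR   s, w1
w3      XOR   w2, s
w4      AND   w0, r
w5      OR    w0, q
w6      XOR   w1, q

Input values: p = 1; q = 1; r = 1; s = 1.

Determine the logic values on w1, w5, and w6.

w1 = 0, w5 = 1, w6 = 1

w0 = s XOR p = 1 XOR 1 = 0
w1 = s XOR q = 1 XOR 1 = 0
w5 = w0 OR q = 0 OR 1 = 1
w6 = w1 XOR q = 0 XOR 1 = 1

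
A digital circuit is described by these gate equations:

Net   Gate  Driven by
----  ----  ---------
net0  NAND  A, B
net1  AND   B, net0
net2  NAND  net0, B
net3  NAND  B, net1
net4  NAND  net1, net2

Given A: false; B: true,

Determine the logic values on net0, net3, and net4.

net0 = true, net3 = false, net4 = true

net0 = A NAND B = false NAND true = true
net1 = B AND net0 = true AND true = true
net2 = net0 NAND B = true NAND true = false
net3 = B NAND net1 = true NAND true = false
net4 = net1 NAND net2 = true NAND false = true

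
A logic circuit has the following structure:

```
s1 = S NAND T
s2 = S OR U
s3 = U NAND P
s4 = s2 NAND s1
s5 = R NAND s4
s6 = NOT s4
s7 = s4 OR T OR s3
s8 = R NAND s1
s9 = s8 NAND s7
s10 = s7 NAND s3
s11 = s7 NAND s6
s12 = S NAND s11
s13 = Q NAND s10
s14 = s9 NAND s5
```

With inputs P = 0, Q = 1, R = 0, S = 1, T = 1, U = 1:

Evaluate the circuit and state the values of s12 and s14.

s12 = 0  s14 = 1

s1 = S NAND T = 1 NAND 1 = 0
s2 = S OR U = 1 OR 1 = 1
s3 = U NAND P = 1 NAND 0 = 1
s4 = s2 NAND s1 = 1 NAND 0 = 1
s5 = R NAND s4 = 0 NAND 1 = 1
s6 = NOT s4 = NOT 1 = 0
s7 = s4 OR T OR s3 = 1 OR 1 OR 1 = 1
s8 = R NAND s1 = 0 NAND 0 = 1
s9 = s8 NAND s7 = 1 NAND 1 = 0
s11 = s7 NAND s6 = 1 NAND 0 = 1
s12 = S NAND s11 = 1 NAND 1 = 0
s14 = s9 NAND s5 = 0 NAND 1 = 1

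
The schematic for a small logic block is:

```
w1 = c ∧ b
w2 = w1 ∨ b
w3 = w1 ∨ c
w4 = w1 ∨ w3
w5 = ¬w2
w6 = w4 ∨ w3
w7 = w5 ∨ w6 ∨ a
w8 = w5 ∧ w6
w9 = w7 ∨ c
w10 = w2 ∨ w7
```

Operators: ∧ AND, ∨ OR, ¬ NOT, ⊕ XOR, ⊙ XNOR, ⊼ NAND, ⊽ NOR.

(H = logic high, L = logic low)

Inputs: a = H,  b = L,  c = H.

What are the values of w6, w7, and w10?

w6 = H; w7 = H; w10 = H

w1 = c AND b = H AND L = L
w2 = w1 OR b = L OR L = L
w3 = w1 OR c = L OR H = H
w4 = w1 OR w3 = L OR H = H
w5 = NOT w2 = NOT L = H
w6 = w4 OR w3 = H OR H = H
w7 = w5 OR w6 OR a = H OR H OR H = H
w10 = w2 OR w7 = L OR H = H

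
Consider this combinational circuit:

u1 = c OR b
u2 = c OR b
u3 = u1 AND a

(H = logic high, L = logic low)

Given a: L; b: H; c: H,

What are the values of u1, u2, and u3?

u1 = H  u2 = H  u3 = L

u1 = c OR b = H OR H = H
u2 = c OR b = H OR H = H
u3 = u1 AND a = H AND L = L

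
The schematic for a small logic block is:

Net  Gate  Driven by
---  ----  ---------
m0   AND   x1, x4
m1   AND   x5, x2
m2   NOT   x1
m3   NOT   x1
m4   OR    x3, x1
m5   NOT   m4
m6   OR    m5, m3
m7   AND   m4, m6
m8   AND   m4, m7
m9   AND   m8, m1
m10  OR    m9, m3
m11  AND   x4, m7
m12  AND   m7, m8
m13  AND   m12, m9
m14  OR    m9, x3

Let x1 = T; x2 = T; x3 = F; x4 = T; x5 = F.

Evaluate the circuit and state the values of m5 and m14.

m5 = F; m14 = F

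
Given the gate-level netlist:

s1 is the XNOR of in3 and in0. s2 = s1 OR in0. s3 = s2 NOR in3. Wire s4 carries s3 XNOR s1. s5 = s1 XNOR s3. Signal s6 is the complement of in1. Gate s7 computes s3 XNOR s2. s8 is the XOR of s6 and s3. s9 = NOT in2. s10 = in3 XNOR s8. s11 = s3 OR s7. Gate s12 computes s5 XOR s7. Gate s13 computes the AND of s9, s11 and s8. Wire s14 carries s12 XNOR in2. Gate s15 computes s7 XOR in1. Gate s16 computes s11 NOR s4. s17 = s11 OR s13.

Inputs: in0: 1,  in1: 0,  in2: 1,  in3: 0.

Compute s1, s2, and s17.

s1 = 0; s2 = 1; s17 = 0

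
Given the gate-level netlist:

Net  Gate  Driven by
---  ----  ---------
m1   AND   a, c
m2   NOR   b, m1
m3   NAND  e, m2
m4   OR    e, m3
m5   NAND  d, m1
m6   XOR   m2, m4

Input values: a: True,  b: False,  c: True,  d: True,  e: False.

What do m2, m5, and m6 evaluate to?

m2 = False, m5 = False, m6 = True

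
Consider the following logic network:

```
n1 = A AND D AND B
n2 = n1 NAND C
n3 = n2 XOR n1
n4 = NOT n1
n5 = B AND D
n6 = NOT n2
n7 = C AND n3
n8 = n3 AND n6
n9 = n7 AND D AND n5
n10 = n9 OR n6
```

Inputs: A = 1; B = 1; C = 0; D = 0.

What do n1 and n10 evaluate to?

n1 = A AND D AND B = 1 AND 0 AND 1 = 0
n2 = n1 NAND C = 0 NAND 0 = 1
n3 = n2 XOR n1 = 1 XOR 0 = 1
n5 = B AND D = 1 AND 0 = 0
n6 = NOT n2 = NOT 1 = 0
n7 = C AND n3 = 0 AND 1 = 0
n9 = n7 AND D AND n5 = 0 AND 0 AND 0 = 0
n10 = n9 OR n6 = 0 OR 0 = 0

n1 = 0  n10 = 0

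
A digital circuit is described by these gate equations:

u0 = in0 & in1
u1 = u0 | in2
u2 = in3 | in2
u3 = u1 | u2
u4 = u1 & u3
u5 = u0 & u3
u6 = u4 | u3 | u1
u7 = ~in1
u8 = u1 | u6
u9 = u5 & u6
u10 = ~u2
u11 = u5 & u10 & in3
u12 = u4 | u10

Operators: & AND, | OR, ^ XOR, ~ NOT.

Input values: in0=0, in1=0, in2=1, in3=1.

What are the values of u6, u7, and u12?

u6 = 1, u7 = 1, u12 = 1

u0 = in0 AND in1 = 0 AND 0 = 0
u1 = u0 OR in2 = 0 OR 1 = 1
u2 = in3 OR in2 = 1 OR 1 = 1
u3 = u1 OR u2 = 1 OR 1 = 1
u4 = u1 AND u3 = 1 AND 1 = 1
u6 = u4 OR u3 OR u1 = 1 OR 1 OR 1 = 1
u7 = NOT in1 = NOT 0 = 1
u10 = NOT u2 = NOT 1 = 0
u12 = u4 OR u10 = 1 OR 0 = 1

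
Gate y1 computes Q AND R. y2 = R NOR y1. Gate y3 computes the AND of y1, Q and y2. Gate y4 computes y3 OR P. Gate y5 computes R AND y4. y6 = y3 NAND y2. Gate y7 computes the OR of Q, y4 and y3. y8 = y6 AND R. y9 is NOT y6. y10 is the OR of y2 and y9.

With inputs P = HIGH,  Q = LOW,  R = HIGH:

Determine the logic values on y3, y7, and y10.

y1 = Q AND R = LOW AND HIGH = LOW
y2 = R NOR y1 = HIGH NOR LOW = LOW
y3 = y1 AND Q AND y2 = LOW AND LOW AND LOW = LOW
y4 = y3 OR P = LOW OR HIGH = HIGH
y6 = y3 NAND y2 = LOW NAND LOW = HIGH
y7 = Q OR y4 OR y3 = LOW OR HIGH OR LOW = HIGH
y9 = NOT y6 = NOT HIGH = LOW
y10 = y2 OR y9 = LOW OR LOW = LOW

y3 = LOW, y7 = HIGH, y10 = LOW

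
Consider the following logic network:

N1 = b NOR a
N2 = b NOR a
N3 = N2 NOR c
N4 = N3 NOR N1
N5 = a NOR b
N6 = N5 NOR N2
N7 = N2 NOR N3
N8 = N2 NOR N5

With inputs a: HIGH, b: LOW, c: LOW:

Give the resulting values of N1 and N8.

N1 = LOW, N8 = HIGH

N1 = b NOR a = LOW NOR HIGH = LOW
N2 = b NOR a = LOW NOR HIGH = LOW
N5 = a NOR b = HIGH NOR LOW = LOW
N8 = N2 NOR N5 = LOW NOR LOW = HIGH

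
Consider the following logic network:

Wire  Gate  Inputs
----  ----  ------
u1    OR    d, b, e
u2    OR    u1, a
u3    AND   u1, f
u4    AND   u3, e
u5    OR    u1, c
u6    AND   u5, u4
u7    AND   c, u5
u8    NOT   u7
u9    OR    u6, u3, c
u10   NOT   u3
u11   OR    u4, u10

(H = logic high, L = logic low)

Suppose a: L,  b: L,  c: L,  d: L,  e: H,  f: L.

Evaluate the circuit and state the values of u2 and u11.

u1 = d OR b OR e = L OR L OR H = H
u2 = u1 OR a = H OR L = H
u3 = u1 AND f = H AND L = L
u4 = u3 AND e = L AND H = L
u10 = NOT u3 = NOT L = H
u11 = u4 OR u10 = L OR H = H

u2 = H, u11 = H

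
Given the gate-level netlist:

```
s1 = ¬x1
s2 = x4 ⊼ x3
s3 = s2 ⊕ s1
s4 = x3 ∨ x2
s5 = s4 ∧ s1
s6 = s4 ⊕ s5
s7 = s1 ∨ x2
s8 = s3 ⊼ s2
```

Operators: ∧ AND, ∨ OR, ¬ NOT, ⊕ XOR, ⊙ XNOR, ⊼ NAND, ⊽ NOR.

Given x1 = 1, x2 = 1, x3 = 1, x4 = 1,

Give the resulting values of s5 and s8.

s1 = NOT x1 = NOT 1 = 0
s2 = x4 NAND x3 = 1 NAND 1 = 0
s3 = s2 XOR s1 = 0 XOR 0 = 0
s4 = x3 OR x2 = 1 OR 1 = 1
s5 = s4 AND s1 = 1 AND 0 = 0
s8 = s3 NAND s2 = 0 NAND 0 = 1

s5 = 0, s8 = 1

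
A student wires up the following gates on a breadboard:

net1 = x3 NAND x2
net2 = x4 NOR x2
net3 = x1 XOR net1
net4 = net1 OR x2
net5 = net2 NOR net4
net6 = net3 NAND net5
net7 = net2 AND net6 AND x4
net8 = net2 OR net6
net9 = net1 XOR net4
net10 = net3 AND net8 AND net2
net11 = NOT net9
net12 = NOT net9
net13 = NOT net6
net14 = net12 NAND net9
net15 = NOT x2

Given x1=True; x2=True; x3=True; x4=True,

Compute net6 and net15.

net6 = True, net15 = False

net1 = x3 NAND x2 = True NAND True = False
net2 = x4 NOR x2 = True NOR True = False
net3 = x1 XOR net1 = True XOR False = True
net4 = net1 OR x2 = False OR True = True
net5 = net2 NOR net4 = False NOR True = False
net6 = net3 NAND net5 = True NAND False = True
net15 = NOT x2 = NOT True = False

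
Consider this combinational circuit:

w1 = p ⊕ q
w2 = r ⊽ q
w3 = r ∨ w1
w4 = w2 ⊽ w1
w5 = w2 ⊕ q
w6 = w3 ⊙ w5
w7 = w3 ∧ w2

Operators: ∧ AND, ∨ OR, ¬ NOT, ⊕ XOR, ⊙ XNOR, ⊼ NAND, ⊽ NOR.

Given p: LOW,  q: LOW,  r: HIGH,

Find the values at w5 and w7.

w1 = p XOR q = LOW XOR LOW = LOW
w2 = r NOR q = HIGH NOR LOW = LOW
w3 = r OR w1 = HIGH OR LOW = HIGH
w5 = w2 XOR q = LOW XOR LOW = LOW
w7 = w3 AND w2 = HIGH AND LOW = LOW

w5 = LOW, w7 = LOW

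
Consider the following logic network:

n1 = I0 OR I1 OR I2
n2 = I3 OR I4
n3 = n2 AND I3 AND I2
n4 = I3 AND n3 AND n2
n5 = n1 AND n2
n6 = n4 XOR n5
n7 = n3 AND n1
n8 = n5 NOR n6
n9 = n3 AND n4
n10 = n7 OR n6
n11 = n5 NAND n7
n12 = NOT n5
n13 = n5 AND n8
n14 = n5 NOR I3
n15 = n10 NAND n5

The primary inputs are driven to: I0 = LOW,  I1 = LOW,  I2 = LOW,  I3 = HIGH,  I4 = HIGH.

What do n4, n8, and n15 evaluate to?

n1 = I0 OR I1 OR I2 = LOW OR LOW OR LOW = LOW
n2 = I3 OR I4 = HIGH OR HIGH = HIGH
n3 = n2 AND I3 AND I2 = HIGH AND HIGH AND LOW = LOW
n4 = I3 AND n3 AND n2 = HIGH AND LOW AND HIGH = LOW
n5 = n1 AND n2 = LOW AND HIGH = LOW
n6 = n4 XOR n5 = LOW XOR LOW = LOW
n7 = n3 AND n1 = LOW AND LOW = LOW
n8 = n5 NOR n6 = LOW NOR LOW = HIGH
n10 = n7 OR n6 = LOW OR LOW = LOW
n15 = n10 NAND n5 = LOW NAND LOW = HIGH

n4 = LOW; n8 = HIGH; n15 = HIGH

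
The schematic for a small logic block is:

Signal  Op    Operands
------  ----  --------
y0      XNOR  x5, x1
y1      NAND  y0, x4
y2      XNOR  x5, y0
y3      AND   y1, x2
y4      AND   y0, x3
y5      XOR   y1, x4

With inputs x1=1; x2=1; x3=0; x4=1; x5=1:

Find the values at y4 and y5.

y4 = 0, y5 = 1

y0 = x5 XNOR x1 = 1 XNOR 1 = 1
y1 = y0 NAND x4 = 1 NAND 1 = 0
y4 = y0 AND x3 = 1 AND 0 = 0
y5 = y1 XOR x4 = 0 XOR 1 = 1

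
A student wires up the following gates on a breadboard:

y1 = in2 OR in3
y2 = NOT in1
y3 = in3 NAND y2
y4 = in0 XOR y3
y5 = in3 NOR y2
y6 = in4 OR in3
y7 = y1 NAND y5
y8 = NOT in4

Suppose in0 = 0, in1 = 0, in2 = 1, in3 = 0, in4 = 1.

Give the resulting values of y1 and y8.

y1 = in2 OR in3 = 1 OR 0 = 1
y8 = NOT in4 = NOT 1 = 0

y1 = 1  y8 = 0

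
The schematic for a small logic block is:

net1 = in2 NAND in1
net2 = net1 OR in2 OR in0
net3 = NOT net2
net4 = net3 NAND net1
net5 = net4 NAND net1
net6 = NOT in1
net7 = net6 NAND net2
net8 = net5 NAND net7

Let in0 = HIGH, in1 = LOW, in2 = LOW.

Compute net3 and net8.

net1 = in2 NAND in1 = LOW NAND LOW = HIGH
net2 = net1 OR in2 OR in0 = HIGH OR LOW OR HIGH = HIGH
net3 = NOT net2 = NOT HIGH = LOW
net4 = net3 NAND net1 = LOW NAND HIGH = HIGH
net5 = net4 NAND net1 = HIGH NAND HIGH = LOW
net6 = NOT in1 = NOT LOW = HIGH
net7 = net6 NAND net2 = HIGH NAND HIGH = LOW
net8 = net5 NAND net7 = LOW NAND LOW = HIGH

net3 = LOW; net8 = HIGH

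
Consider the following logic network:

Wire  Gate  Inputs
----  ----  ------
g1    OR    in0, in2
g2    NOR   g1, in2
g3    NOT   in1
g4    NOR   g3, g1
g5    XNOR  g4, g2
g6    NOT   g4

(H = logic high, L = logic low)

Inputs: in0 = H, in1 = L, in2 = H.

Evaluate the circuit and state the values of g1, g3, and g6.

g1 = in0 OR in2 = H OR H = H
g3 = NOT in1 = NOT L = H
g4 = g3 NOR g1 = H NOR H = L
g6 = NOT g4 = NOT L = H

g1 = H  g3 = H  g6 = H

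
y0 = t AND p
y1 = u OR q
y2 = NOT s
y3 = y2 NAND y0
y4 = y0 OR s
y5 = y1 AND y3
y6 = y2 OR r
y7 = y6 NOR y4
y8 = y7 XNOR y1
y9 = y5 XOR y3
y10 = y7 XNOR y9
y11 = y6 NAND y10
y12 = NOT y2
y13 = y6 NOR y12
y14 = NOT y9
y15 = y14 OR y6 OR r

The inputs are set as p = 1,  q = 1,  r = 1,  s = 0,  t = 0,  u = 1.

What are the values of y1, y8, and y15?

y0 = t AND p = 0 AND 1 = 0
y1 = u OR q = 1 OR 1 = 1
y2 = NOT s = NOT 0 = 1
y3 = y2 NAND y0 = 1 NAND 0 = 1
y4 = y0 OR s = 0 OR 0 = 0
y5 = y1 AND y3 = 1 AND 1 = 1
y6 = y2 OR r = 1 OR 1 = 1
y7 = y6 NOR y4 = 1 NOR 0 = 0
y8 = y7 XNOR y1 = 0 XNOR 1 = 0
y9 = y5 XOR y3 = 1 XOR 1 = 0
y14 = NOT y9 = NOT 0 = 1
y15 = y14 OR y6 OR r = 1 OR 1 OR 1 = 1

y1 = 1; y8 = 0; y15 = 1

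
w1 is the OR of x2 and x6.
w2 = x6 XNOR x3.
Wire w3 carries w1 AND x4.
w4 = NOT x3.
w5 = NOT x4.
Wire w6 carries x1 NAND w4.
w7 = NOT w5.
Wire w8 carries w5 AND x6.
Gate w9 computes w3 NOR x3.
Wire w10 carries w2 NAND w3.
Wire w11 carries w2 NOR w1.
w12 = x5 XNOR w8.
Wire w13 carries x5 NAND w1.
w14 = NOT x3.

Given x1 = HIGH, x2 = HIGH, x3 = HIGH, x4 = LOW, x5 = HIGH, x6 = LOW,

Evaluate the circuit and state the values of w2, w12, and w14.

w2 = LOW, w12 = LOW, w14 = LOW

w2 = x6 XNOR x3 = LOW XNOR HIGH = LOW
w5 = NOT x4 = NOT LOW = HIGH
w8 = w5 AND x6 = HIGH AND LOW = LOW
w12 = x5 XNOR w8 = HIGH XNOR LOW = LOW
w14 = NOT x3 = NOT HIGH = LOW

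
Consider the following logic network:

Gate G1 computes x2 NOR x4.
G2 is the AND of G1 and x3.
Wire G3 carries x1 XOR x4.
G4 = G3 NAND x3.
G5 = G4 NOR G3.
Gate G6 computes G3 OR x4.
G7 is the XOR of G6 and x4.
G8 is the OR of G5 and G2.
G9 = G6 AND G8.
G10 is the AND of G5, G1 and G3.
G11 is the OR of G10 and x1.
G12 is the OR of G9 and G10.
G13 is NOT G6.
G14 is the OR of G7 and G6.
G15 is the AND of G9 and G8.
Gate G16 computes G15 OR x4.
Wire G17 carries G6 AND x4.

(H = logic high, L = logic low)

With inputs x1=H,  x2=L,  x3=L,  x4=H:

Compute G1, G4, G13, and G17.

G1 = L; G4 = H; G13 = L; G17 = H

G1 = x2 NOR x4 = L NOR H = L
G3 = x1 XOR x4 = H XOR H = L
G4 = G3 NAND x3 = L NAND L = H
G6 = G3 OR x4 = L OR H = H
G13 = NOT G6 = NOT H = L
G17 = G6 AND x4 = H AND H = H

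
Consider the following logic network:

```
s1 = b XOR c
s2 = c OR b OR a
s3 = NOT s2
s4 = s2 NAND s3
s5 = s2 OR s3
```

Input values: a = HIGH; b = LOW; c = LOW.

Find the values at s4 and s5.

s2 = c OR b OR a = LOW OR LOW OR HIGH = HIGH
s3 = NOT s2 = NOT HIGH = LOW
s4 = s2 NAND s3 = HIGH NAND LOW = HIGH
s5 = s2 OR s3 = HIGH OR LOW = HIGH

s4 = HIGH  s5 = HIGH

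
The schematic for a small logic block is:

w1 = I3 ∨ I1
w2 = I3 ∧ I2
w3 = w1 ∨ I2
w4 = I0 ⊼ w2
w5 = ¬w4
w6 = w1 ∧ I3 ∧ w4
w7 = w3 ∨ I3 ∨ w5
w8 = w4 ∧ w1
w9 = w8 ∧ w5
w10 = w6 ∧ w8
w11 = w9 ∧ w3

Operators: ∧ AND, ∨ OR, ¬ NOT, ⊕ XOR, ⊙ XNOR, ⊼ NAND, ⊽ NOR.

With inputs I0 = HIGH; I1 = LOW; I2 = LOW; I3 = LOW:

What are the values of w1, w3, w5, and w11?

w1 = I3 OR I1 = LOW OR LOW = LOW
w2 = I3 AND I2 = LOW AND LOW = LOW
w3 = w1 OR I2 = LOW OR LOW = LOW
w4 = I0 NAND w2 = HIGH NAND LOW = HIGH
w5 = NOT w4 = NOT HIGH = LOW
w8 = w4 AND w1 = HIGH AND LOW = LOW
w9 = w8 AND w5 = LOW AND LOW = LOW
w11 = w9 AND w3 = LOW AND LOW = LOW

w1 = LOW  w3 = LOW  w5 = LOW  w11 = LOW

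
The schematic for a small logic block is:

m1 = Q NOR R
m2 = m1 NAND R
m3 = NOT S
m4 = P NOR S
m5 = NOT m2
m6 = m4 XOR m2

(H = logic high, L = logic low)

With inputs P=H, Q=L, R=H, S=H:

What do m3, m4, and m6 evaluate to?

m1 = Q NOR R = L NOR H = L
m2 = m1 NAND R = L NAND H = H
m3 = NOT S = NOT H = L
m4 = P NOR S = H NOR H = L
m6 = m4 XOR m2 = L XOR H = H

m3 = L  m4 = L  m6 = H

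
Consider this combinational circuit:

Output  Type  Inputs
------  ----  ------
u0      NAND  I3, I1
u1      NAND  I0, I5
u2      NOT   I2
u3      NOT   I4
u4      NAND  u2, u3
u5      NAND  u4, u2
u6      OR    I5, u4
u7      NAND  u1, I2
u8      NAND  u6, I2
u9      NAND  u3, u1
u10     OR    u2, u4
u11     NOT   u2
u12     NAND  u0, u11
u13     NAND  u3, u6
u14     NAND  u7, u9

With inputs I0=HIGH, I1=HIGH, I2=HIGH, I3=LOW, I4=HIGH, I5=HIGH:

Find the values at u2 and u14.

u2 = LOW, u14 = LOW

u1 = I0 NAND I5 = HIGH NAND HIGH = LOW
u2 = NOT I2 = NOT HIGH = LOW
u3 = NOT I4 = NOT HIGH = LOW
u7 = u1 NAND I2 = LOW NAND HIGH = HIGH
u9 = u3 NAND u1 = LOW NAND LOW = HIGH
u14 = u7 NAND u9 = HIGH NAND HIGH = LOW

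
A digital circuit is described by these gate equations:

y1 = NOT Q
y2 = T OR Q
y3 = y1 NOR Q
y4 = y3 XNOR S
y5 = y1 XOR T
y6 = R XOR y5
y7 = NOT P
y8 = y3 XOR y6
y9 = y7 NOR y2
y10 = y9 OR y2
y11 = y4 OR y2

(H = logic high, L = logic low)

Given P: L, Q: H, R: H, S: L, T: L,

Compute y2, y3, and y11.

y2 = H  y3 = L  y11 = H

y1 = NOT Q = NOT H = L
y2 = T OR Q = L OR H = H
y3 = y1 NOR Q = L NOR H = L
y4 = y3 XNOR S = L XNOR L = H
y11 = y4 OR y2 = H OR H = H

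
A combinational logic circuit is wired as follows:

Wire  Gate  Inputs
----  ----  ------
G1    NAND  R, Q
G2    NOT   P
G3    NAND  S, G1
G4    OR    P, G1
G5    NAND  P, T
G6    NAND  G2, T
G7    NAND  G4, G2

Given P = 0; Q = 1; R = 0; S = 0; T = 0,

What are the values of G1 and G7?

G1 = 1, G7 = 0

G1 = R NAND Q = 0 NAND 1 = 1
G2 = NOT P = NOT 0 = 1
G4 = P OR G1 = 0 OR 1 = 1
G7 = G4 NAND G2 = 1 NAND 1 = 0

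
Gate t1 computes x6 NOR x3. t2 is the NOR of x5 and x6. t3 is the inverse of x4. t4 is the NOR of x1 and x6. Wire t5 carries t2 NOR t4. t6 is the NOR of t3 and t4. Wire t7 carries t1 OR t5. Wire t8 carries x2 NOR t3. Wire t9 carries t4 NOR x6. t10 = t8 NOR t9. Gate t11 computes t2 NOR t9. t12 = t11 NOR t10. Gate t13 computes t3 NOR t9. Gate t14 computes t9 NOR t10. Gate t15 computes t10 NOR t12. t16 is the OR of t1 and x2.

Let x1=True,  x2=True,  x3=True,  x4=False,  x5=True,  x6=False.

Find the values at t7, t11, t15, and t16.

t7 = True, t11 = False, t15 = False, t16 = True

t1 = x6 NOR x3 = False NOR True = False
t2 = x5 NOR x6 = True NOR False = False
t3 = NOT x4 = NOT False = True
t4 = x1 NOR x6 = True NOR False = False
t5 = t2 NOR t4 = False NOR False = True
t7 = t1 OR t5 = False OR True = True
t8 = x2 NOR t3 = True NOR True = False
t9 = t4 NOR x6 = False NOR False = True
t10 = t8 NOR t9 = False NOR True = False
t11 = t2 NOR t9 = False NOR True = False
t12 = t11 NOR t10 = False NOR False = True
t15 = t10 NOR t12 = False NOR True = False
t16 = t1 OR x2 = False OR True = True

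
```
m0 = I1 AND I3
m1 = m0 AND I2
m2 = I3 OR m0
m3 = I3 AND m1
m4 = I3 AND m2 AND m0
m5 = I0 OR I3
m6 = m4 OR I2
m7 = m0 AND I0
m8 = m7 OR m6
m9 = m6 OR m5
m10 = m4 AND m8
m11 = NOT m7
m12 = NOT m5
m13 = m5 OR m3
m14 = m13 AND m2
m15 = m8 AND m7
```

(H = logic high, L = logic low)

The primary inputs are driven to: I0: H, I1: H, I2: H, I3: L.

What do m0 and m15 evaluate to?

m0 = I1 AND I3 = H AND L = L
m2 = I3 OR m0 = L OR L = L
m4 = I3 AND m2 AND m0 = L AND L AND L = L
m6 = m4 OR I2 = L OR H = H
m7 = m0 AND I0 = L AND H = L
m8 = m7 OR m6 = L OR H = H
m15 = m8 AND m7 = H AND L = L

m0 = L  m15 = L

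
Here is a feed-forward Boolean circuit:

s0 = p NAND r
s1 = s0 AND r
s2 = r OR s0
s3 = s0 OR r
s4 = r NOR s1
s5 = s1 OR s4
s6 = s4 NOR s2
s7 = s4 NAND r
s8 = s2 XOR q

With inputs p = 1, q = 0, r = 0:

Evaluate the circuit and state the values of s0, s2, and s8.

s0 = 1, s2 = 1, s8 = 1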